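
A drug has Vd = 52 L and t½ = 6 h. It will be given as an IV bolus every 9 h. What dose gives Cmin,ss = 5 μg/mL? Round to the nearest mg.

475 mg

τ/t½ = 9/6 ≈ 1.5, so f = (1/2)^(9/6) ≈ 0.353553.
Cmin,ss = (D/Vd)·f/(1−f), so D = Cmin,ss·Vd·(1−f)/f.
D = 5 × 52 × (1−f)/f ≈ 5 × 52 × 1.82843 ≈ 475.39 mg.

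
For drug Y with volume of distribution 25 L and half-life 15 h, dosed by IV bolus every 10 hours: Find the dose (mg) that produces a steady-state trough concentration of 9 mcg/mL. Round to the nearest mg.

τ/t½ = 10/15 ≈ 0.66667, so f = (1/2)^(10/15) ≈ 0.629961.
Cmin,ss = (D/Vd)·f/(1−f), so D = Cmin,ss·Vd·(1−f)/f.
D = 9 × 25 × (1−f)/f ≈ 9 × 25 × 0.58740 ≈ 132.17 mg.

132 mg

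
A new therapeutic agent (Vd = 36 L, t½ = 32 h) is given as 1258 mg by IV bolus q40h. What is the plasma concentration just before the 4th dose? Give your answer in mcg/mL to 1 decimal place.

f = (1/2)^(τ/t½) = (1/2)^(40/32) ≈ 0.4204.
C₀ = D/Vd = 1258/36 ≈ 34.944 mcg/mL.
Before the 4th dose, 3 doses have been given. Superposition: Cmin = C₀·(f + f² + … + f^3).
≈ 34.944 × (0.4204 + 0.1767 + 0.0743) ≈ 34.944 × 0.6714 ≈ 23.461 mcg/mL.

23.5 mcg/mL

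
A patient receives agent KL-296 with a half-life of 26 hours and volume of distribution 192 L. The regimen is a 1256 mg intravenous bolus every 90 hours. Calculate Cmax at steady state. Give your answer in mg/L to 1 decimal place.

7.2 mg/L

Over one 90-h interval, 90/26 ≈ 3.4615 half-lives elapse, leaving f ≈ 0.0908 of each dose.
At steady state, accumulation factor R = 1/(1 − e^(−kτ)) ≈ 1.0999.
Single-dose peak C₀ = D/Vd = 1256/192 ≈ 6.542 mg/L.
Steady-state peak Cmax,ss = C₀·R ≈ 6.542 × 1.0999 ≈ 7.196 mg/L.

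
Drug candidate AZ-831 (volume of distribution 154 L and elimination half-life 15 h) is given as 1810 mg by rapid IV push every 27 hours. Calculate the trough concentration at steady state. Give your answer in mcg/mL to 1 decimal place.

4.7 mcg/mL

Over one 27-h interval, 27/15 ≈ 1.8 half-lives elapse, leaving f ≈ 0.2872 of each dose.
Accumulation ratio R = 1/(1 − f) ≈ 1/0.7128 ≈ 1.4029.
Single-dose peak C₀ = D/Vd = 1810/154 ≈ 11.753 mcg/mL.
Steady-state peak Cmax,ss = C₀·R ≈ 11.753 × 1.4029 ≈ 16.488 mcg/mL.
One interval later, Cmin,ss = Cmax,ss·e^(−kτ) ≈ 16.488 × 0.2872 ≈ 4.735 mcg/mL.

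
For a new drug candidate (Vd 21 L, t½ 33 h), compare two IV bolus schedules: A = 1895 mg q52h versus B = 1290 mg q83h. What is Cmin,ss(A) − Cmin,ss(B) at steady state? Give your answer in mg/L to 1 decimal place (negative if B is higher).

32.5 mg/L

Regimen A: f = (1/2)^(52/33) ≈ 0.3355; Cmin,ss = (1895/21)·f/(1−f) ≈ 45.560 mg/L.
Regimen B: f = (1/2)^(83/33) ≈ 0.1749; Cmin,ss = (1290/21)·f/(1−f) ≈ 13.021 mg/L.
Difference ≈ 45.560 − 13.021 ≈ 32.539 mg/L.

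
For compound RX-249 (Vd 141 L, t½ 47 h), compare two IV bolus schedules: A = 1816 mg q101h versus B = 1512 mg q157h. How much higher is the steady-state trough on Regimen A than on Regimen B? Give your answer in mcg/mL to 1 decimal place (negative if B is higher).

Regimen A: f = (1/2)^(101/47) ≈ 0.2255; Cmin,ss = (1816/141)·f/(1−f) ≈ 3.750 mcg/mL.
Regimen B: f = (1/2)^(157/47) ≈ 0.0987; Cmin,ss = (1512/141)·f/(1−f) ≈ 1.174 mcg/mL.
Difference ≈ 3.750 − 1.174 ≈ 2.576 mcg/mL.

2.6 mcg/mL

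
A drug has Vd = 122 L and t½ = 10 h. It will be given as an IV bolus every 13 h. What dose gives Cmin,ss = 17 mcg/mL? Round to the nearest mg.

3033 mg

τ/t½ = 13/10 ≈ 1.3, so f = (1/2)^(13/10) ≈ 0.406126.
Cmin,ss = (D/Vd)·f/(1−f), so D = Cmin,ss·Vd·(1−f)/f.
D = 17 × 122 × (1−f)/f ≈ 17 × 122 × 1.46229 ≈ 3032.79 mg.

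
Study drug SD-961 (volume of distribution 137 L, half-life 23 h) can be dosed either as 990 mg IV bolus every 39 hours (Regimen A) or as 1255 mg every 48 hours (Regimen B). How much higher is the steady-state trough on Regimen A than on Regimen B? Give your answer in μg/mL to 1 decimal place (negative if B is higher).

0.4 μg/mL

Regimen A: f = (1/2)^(39/23) ≈ 0.3087; Cmin,ss = (990/137)·f/(1−f) ≈ 3.227 μg/mL.
Regimen B: f = (1/2)^(48/23) ≈ 0.2354; Cmin,ss = (1255/137)·f/(1−f) ≈ 2.820 μg/mL.
Difference ≈ 3.227 − 2.820 ≈ 0.407 μg/mL.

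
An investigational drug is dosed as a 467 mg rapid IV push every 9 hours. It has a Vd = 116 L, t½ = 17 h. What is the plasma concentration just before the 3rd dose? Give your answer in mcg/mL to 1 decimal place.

f = (1/2)^(τ/t½) = (1/2)^(9/17) ≈ 0.6928.
C₀ = D/Vd = 467/116 ≈ 4.026 mcg/mL.
Before the 3rd dose, 2 doses have been given. Superposition: Cmin = C₀·(f + f²).
≈ 4.026 × (0.6928 + 0.4800) ≈ 4.026 × 1.1728 ≈ 4.722 mcg/mL.

4.7 mcg/mL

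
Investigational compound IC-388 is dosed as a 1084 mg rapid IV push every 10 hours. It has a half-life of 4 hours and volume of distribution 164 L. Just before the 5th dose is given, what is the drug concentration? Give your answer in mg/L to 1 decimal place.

f = (1/2)^(τ/t½) = (1/2)^(10/4) ≈ 0.1768.
C₀ = D/Vd = 1084/164 ≈ 6.610 mg/L.
Before the 5th dose, 4 doses have been given. Superposition: Cmin = C₀·(f + f² + … + f^4).
≈ 6.610 × (0.1768 + 0.0313 + 0.0055 + 0.0010) ≈ 6.610 × 0.2146 ≈ 1.419 mg/L.

1.4 mg/L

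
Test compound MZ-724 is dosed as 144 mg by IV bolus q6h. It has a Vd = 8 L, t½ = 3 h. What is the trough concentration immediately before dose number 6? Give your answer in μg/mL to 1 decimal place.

6.0 μg/mL

f = (1/2)^(τ/t½) = (1/2)^(6/3) ≈ 0.2500.
C₀ = D/Vd = 144/8 ≈ 18.000 μg/mL.
Before the 6th dose, 5 doses have been given. Superposition: Cmin = C₀·(f + f² + … + f^5).
≈ 18.000 × (0.2500 + 0.0625 + 0.0156 + 0.0039 + 0.0010) ≈ 18.000 × 0.3330 ≈ 5.994 μg/mL.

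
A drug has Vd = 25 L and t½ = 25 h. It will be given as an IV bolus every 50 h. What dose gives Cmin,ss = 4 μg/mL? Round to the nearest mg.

300 mg

τ/t½ = 50/25 ≈ 2, so f = (1/2)^(50/25) ≈ 0.250000.
Cmin,ss = (D/Vd)·f/(1−f), so D = Cmin,ss·Vd·(1−f)/f.
D = 4 × 25 × (1−f)/f ≈ 4 × 25 × 3.00000 ≈ 300.00 mg.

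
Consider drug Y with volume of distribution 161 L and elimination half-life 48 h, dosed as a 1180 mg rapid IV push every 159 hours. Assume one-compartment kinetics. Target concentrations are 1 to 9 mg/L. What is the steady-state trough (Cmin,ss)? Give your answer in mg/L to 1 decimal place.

0.8 mg/L

τ/t½ = 159/48 ≈ 3.3125, so fraction remaining f = (1/2)^(159/48) ≈ 0.1007.
Each bolus raises the concentration by D/Vd = 1180/161 ≈ 7.329 mg/L.
Steady-state trough Cmin,ss = C₀·f/(1−f) ≈ 7.329 × 0.1007/0.8993 ≈ 0.821 mg/L.
Trough 0.8 mg/L vs MEC 1 mg/L: subtherapeutic.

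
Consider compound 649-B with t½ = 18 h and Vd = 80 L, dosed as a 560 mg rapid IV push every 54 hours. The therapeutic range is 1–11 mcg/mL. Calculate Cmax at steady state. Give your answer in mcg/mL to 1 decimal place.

8.0 mcg/mL

τ = 54 h = 3 half-lives, so f = (1/2)^3 = 0.125.
Accumulation ratio R = 1/(1 − f) = 1/0.875 = 8/7.
Single-dose peak C₀ = D/Vd = 560/80 = 7 mcg/mL.
Steady-state peak Cmax,ss = C₀·R = 7 × 8/7 ≈ 8.000 mcg/mL.
Peak 8.0 mcg/mL vs MTC 11 mcg/mL: below toxic threshold.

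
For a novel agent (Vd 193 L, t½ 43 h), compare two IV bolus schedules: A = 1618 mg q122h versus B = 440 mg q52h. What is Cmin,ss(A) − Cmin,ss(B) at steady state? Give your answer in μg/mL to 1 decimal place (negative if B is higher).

-0.4 μg/mL

Regimen A: f = (1/2)^(122/43) ≈ 0.1399; Cmin,ss = (1618/193)·f/(1−f) ≈ 1.364 μg/mL.
Regimen B: f = (1/2)^(52/43) ≈ 0.4325; Cmin,ss = (440/193)·f/(1−f) ≈ 1.737 μg/mL.
Difference ≈ 1.364 − 1.737 ≈ -0.373 μg/mL.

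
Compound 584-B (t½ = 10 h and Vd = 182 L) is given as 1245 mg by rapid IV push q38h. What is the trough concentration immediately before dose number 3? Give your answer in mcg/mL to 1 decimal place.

f = (1/2)^(τ/t½) = (1/2)^(38/10) ≈ 0.0718.
C₀ = D/Vd = 1245/182 ≈ 6.841 mcg/mL.
Before the 3rd dose, 2 doses have been given. Superposition: Cmin = C₀·(f + f²).
≈ 6.841 × (0.0718 + 0.0052) ≈ 6.841 × 0.0770 ≈ 0.527 mcg/mL.

0.5 mcg/mL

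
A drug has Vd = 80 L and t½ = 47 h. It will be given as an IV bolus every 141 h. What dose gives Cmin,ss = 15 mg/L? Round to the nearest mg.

τ/t½ = 141/47 ≈ 3, so f = (1/2)^(141/47) ≈ 0.125000.
Cmin,ss = (D/Vd)·f/(1−f), so D = Cmin,ss·Vd·(1−f)/f.
D = 15 × 80 × (1−f)/f ≈ 15 × 80 × 7.00000 ≈ 8400.00 mg.

8400 mg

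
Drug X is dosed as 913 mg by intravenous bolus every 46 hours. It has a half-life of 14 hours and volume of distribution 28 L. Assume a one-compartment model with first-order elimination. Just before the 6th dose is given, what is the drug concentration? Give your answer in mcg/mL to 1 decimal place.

3.7 mcg/mL

f = (1/2)^(τ/t½) = (1/2)^(46/14) ≈ 0.1025.
C₀ = D/Vd = 913/28 ≈ 32.607 mcg/mL.
Before the 6th dose, 5 doses have been given. Superposition: Cmin = C₀·(f + f² + … + f^5).
≈ 32.607 × (0.1025 + 0.0105 + 0.0011 + 0.0001 + 0.0000) ≈ 32.607 × 0.1142 ≈ 3.724 mcg/mL.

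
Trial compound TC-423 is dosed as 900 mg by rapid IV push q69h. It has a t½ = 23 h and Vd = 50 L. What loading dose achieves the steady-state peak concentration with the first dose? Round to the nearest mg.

f = (1/2)^(69/23) ≈ 0.125000; accumulation ratio R = 1/(1−f) ≈ 1.14286.
Loading dose to hit Cmax,ss on first dose: D_load = D_maint·R ≈ 900 × 1.14286 ≈ 1028.57 mg.

1029 mg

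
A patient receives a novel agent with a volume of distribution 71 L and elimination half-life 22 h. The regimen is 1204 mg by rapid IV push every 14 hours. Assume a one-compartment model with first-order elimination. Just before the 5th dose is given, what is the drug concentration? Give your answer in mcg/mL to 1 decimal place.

25.3 mcg/mL

f = (1/2)^(τ/t½) = (1/2)^(14/22) ≈ 0.6433.
C₀ = D/Vd = 1204/71 ≈ 16.958 mcg/mL.
Before the 5th dose, 4 doses have been given. Superposition: Cmin = C₀·(f + f² + … + f^4).
≈ 16.958 × (0.6433 + 0.4138 + 0.2662 + 0.1713) ≈ 16.958 × 1.4946 ≈ 25.345 mcg/mL.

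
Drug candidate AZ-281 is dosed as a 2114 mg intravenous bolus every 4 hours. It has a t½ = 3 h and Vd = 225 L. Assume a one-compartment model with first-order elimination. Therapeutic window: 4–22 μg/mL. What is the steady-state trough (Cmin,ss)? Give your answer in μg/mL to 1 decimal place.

6.2 μg/mL

k = ln2/t½ = ln2/3 ≈ 0.231049 h⁻¹; fraction remaining f = e^(−kτ) = e^(−0.231049×4) ≈ 0.3969.
Single-dose peak C₀ = D/Vd = 2114/225 ≈ 9.396 μg/mL.
Steady-state trough Cmin,ss = C₀·f/(1−f) ≈ 9.396 × 0.3969/0.6031 ≈ 6.184 μg/mL.
Trough 6.2 μg/mL vs MEC 4 μg/mL: adequate.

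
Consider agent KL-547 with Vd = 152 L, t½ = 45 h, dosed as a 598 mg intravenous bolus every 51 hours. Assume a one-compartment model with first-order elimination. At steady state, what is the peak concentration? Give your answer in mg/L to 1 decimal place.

k = ln2/t½ = ln2/45 ≈ 0.015403 h⁻¹; fraction remaining f = e^(−kτ) = e^(−0.015403×51) ≈ 0.4559.
Accumulation ratio R = 1/(1 − f) ≈ 1/0.5441 ≈ 1.8379.
Single-dose peak C₀ = D/Vd = 598/152 ≈ 3.934 mg/L.
Cmax,ss = C₀/(1 − f) ≈ 3.934/0.5441 ≈ 7.230 mg/L.

7.2 mg/L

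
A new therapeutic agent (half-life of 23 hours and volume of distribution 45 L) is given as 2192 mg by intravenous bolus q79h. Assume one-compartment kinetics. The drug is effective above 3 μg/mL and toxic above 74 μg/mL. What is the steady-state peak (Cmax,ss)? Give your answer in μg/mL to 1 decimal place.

53.7 μg/mL

τ/t½ = 79/23 ≈ 3.4348, so fraction remaining f = (1/2)^(79/23) ≈ 0.0925.
Accumulation ratio R = 1/(1 − f) ≈ 1/0.9075 ≈ 1.1019.
Single-dose peak C₀ = D/Vd = 2192/45 ≈ 48.711 μg/mL.
Steady-state peak Cmax,ss = C₀·R ≈ 48.711 × 1.1019 ≈ 53.675 μg/mL.
Peak 53.7 μg/mL vs MTC 74 μg/mL: below toxic threshold.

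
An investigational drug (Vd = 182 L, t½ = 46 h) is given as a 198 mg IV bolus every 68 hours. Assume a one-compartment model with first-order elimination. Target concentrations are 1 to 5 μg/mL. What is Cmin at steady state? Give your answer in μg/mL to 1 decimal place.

0.6 μg/mL

τ/t½ = 68/46 ≈ 1.4783, so fraction remaining f = (1/2)^(68/46) ≈ 0.3589.
Single-dose peak C₀ = D/Vd = 198/182 ≈ 1.088 μg/mL.
Steady-state trough Cmin,ss = C₀·f/(1−f) ≈ 1.088 × 0.3589/0.6411 ≈ 0.609 μg/mL.
Trough 0.6 μg/mL vs MEC 1 μg/mL: subtherapeutic.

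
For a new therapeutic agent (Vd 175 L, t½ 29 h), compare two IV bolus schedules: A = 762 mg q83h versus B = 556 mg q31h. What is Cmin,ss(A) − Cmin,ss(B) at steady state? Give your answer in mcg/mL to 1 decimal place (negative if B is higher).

Regimen A: f = (1/2)^(83/29) ≈ 0.1375; Cmin,ss = (762/175)·f/(1−f) ≈ 0.694 mcg/mL.
Regimen B: f = (1/2)^(31/29) ≈ 0.4767; Cmin,ss = (556/175)·f/(1−f) ≈ 2.894 mcg/mL.
Difference ≈ 0.694 − 2.894 ≈ -2.200 mcg/mL.

-2.2 mcg/mL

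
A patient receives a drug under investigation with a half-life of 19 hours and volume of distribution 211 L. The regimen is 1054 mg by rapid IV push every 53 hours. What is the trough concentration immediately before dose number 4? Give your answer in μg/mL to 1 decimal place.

0.8 μg/mL

f = (1/2)^(τ/t½) = (1/2)^(53/19) ≈ 0.1446.
C₀ = D/Vd = 1054/211 ≈ 4.995 μg/mL.
Before the 4th dose, 3 doses have been given. Superposition: Cmin = C₀·(f + f² + … + f^3).
≈ 4.995 × (0.1446 + 0.0209 + 0.0030) ≈ 4.995 × 0.1685 ≈ 0.842 μg/mL.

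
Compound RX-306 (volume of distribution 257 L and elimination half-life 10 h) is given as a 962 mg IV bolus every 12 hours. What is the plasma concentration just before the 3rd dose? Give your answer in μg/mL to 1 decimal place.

f = (1/2)^(τ/t½) = (1/2)^(12/10) ≈ 0.4353.
C₀ = D/Vd = 962/257 ≈ 3.743 μg/mL.
Before the 3rd dose, 2 doses have been given. Superposition: Cmin = C₀·(f + f²).
≈ 3.743 × (0.4353 + 0.1895) ≈ 3.743 × 0.6248 ≈ 2.339 μg/mL.

2.3 μg/mL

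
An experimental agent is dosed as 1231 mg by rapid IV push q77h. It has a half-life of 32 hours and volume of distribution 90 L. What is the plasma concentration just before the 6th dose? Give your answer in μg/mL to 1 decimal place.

3.2 μg/mL

f = (1/2)^(τ/t½) = (1/2)^(77/32) ≈ 0.1886.
C₀ = D/Vd = 1231/90 ≈ 13.678 μg/mL.
Before the 6th dose, 5 doses have been given. Superposition: Cmin = C₀·(f + f² + … + f^5).
≈ 13.678 × (0.1886 + 0.0356 + 0.0067 + 0.0013 + 0.0002) ≈ 13.678 × 0.2324 ≈ 3.179 μg/mL.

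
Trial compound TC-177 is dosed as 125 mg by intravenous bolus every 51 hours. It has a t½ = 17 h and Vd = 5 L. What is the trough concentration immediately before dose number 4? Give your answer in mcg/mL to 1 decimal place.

f = (1/2)^(τ/t½) = (1/2)^(51/17) ≈ 0.1250.
C₀ = D/Vd = 125/5 ≈ 25.000 mcg/mL.
Before the 4th dose, 3 doses have been given. Superposition: Cmin = C₀·(f + f² + … + f^3).
≈ 25.000 × (0.1250 + 0.0156 + 0.0020) ≈ 25.000 × 0.1426 ≈ 3.565 mcg/mL.

3.6 mcg/mL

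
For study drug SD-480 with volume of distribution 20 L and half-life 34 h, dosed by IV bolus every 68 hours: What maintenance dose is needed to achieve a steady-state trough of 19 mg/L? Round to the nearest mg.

τ/t½ = 68/34 ≈ 2, so f = (1/2)^(68/34) ≈ 0.250000.
Cmin,ss = (D/Vd)·f/(1−f), so D = Cmin,ss·Vd·(1−f)/f.
D = 19 × 20 × (1−f)/f ≈ 19 × 20 × 3.00000 ≈ 1140.00 mg.

1140 mg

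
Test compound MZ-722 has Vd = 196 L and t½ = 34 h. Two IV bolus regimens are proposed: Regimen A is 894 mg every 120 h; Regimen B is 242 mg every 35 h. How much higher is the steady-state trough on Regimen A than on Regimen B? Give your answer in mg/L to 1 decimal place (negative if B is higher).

Regimen A: f = (1/2)^(120/34) ≈ 0.0866; Cmin,ss = (894/196)·f/(1−f) ≈ 0.432 mg/L.
Regimen B: f = (1/2)^(35/34) ≈ 0.4899; Cmin,ss = (242/196)·f/(1−f) ≈ 1.186 mg/L.
Difference ≈ 0.432 − 1.186 ≈ -0.754 mg/L.

-0.8 mg/L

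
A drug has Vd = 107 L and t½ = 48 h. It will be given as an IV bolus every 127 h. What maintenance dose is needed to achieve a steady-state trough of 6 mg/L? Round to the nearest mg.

3376 mg

τ/t½ = 127/48 ≈ 2.6458, so f = (1/2)^(127/48) ≈ 0.159781.
Cmin,ss = (D/Vd)·f/(1−f), so D = Cmin,ss·Vd·(1−f)/f.
D = 6 × 107 × (1−f)/f ≈ 6 × 107 × 5.25857 ≈ 3376.00 mg.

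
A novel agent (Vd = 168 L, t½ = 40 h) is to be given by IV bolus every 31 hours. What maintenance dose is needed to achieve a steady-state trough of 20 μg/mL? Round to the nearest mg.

τ/t½ = 31/40 ≈ 0.775, so f = (1/2)^(31/40) ≈ 0.584389.
Cmin,ss = (D/Vd)·f/(1−f), so D = Cmin,ss·Vd·(1−f)/f.
D = 20 × 168 × (1−f)/f ≈ 20 × 168 × 0.71119 ≈ 2389.60 mg.

2390 mg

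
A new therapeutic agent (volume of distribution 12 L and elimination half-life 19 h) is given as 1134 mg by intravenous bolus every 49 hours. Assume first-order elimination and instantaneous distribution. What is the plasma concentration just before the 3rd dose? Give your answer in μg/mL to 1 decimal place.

18.5 μg/mL

f = (1/2)^(τ/t½) = (1/2)^(49/19) ≈ 0.1674.
C₀ = D/Vd = 1134/12 ≈ 94.500 μg/mL.
Before the 3rd dose, 2 doses have been given. Superposition: Cmin = C₀·(f + f²).
≈ 94.500 × (0.1674 + 0.0280) ≈ 94.500 × 0.1954 ≈ 18.465 μg/mL.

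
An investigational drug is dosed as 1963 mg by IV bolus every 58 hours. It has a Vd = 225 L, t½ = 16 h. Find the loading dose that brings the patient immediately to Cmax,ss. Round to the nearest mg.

f = (1/2)^(58/16) ≈ 0.081052; accumulation ratio R = 1/(1−f) ≈ 1.08820.
Loading dose to hit Cmax,ss on first dose: D_load = D_maint·R ≈ 1963 × 1.08820 ≈ 2136.14 mg.

2136 mg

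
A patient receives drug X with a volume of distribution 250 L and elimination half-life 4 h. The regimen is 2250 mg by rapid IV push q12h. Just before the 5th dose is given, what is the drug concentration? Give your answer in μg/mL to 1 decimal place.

1.3 μg/mL

f = (1/2)^(τ/t½) = (1/2)^(12/4) ≈ 0.1250.
C₀ = D/Vd = 2250/250 ≈ 9.000 μg/mL.
Before the 5th dose, 4 doses have been given. Superposition: Cmin = C₀·(f + f² + … + f^4).
≈ 9.000 × (0.1250 + 0.0156 + 0.0020 + 0.0002) ≈ 9.000 × 0.1428 ≈ 1.285 μg/mL.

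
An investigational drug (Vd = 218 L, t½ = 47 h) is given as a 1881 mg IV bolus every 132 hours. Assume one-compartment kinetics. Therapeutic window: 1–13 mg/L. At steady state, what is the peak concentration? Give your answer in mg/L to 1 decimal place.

10.1 mg/L

τ/t½ = 132/47 ≈ 2.8085, so fraction remaining f = (1/2)^(132/47) ≈ 0.1427.
At steady state, accumulation factor R = 1/(1 − e^(−kτ)) ≈ 1.1665.
Each bolus raises the concentration by D/Vd = 1881/218 ≈ 8.628 mg/L.
Steady-state peak Cmax,ss = C₀·R ≈ 8.628 × 1.1665 ≈ 10.065 mg/L.
Peak 10.1 mg/L vs MTC 13 mg/L: below toxic threshold.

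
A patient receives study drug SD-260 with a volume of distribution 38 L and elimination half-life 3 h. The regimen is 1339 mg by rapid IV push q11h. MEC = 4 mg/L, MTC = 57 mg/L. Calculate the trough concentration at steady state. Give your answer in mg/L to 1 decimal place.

3.0 mg/L

τ/t½ = 11/3 ≈ 3.6667, so fraction remaining f = (1/2)^(11/3) ≈ 0.0787.
At steady state, accumulation factor R = 1/(1 − e^(−kτ)) ≈ 1.0854.
Each bolus raises the concentration by D/Vd = 1339/38 ≈ 35.237 mg/L.
Steady-state peak Cmax,ss = C₀·R ≈ 35.237 × 1.0854 ≈ 38.246 mg/L.
One interval later, Cmin,ss = Cmax,ss·e^(−kτ) ≈ 38.246 × 0.0787 ≈ 3.010 mg/L.
Trough 3.0 mg/L vs MEC 4 mg/L: subtherapeutic.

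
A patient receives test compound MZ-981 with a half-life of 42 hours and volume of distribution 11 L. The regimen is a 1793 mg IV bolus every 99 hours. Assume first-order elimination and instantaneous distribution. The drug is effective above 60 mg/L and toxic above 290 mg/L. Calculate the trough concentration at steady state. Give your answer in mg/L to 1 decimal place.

Over one 99-h interval, 99/42 ≈ 2.3571 half-lives elapse, leaving f ≈ 0.1952 of each dose.
Single-dose peak C₀ = D/Vd = 1793/11 ≈ 163.000 mg/L.
Steady-state trough Cmin,ss = C₀·f/(1−f) ≈ 163.000 × 0.1952/0.8048 ≈ 39.535 mg/L.
Trough 39.5 mg/L vs MEC 60 mg/L: subtherapeutic.

39.5 mg/L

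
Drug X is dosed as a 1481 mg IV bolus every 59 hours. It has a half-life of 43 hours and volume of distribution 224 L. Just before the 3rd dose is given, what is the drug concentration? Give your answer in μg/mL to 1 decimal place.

f = (1/2)^(τ/t½) = (1/2)^(59/43) ≈ 0.3863.
C₀ = D/Vd = 1481/224 ≈ 6.612 μg/mL.
Before the 3rd dose, 2 doses have been given. Superposition: Cmin = C₀·(f + f²).
≈ 6.612 × (0.3863 + 0.1492) ≈ 6.612 × 0.5355 ≈ 3.541 μg/mL.

3.5 μg/mL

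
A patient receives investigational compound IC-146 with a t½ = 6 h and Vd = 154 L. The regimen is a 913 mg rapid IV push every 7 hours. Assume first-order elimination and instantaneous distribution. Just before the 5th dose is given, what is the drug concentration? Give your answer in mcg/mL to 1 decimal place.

f = (1/2)^(τ/t½) = (1/2)^(7/6) ≈ 0.4454.
C₀ = D/Vd = 913/154 ≈ 5.929 mcg/mL.
Before the 5th dose, 4 doses have been given. Superposition: Cmin = C₀·(f + f² + … + f^4).
≈ 5.929 × (0.4454 + 0.1984 + 0.0884 + 0.0394) ≈ 5.929 × 0.7716 ≈ 4.575 mcg/mL.

4.6 mcg/mL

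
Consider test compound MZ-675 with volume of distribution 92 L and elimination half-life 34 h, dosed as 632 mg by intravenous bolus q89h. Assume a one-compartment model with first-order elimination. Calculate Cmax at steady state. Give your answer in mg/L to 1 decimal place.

τ/t½ = 89/34 ≈ 2.6176, so fraction remaining f = (1/2)^(89/34) ≈ 0.1629.
At steady state, accumulation factor R = 1/(1 − e^(−kτ)) ≈ 1.1946.
Single-dose peak C₀ = D/Vd = 632/92 ≈ 6.870 mg/L.
Steady-state peak Cmax,ss = C₀·R ≈ 6.870 × 1.1946 ≈ 8.207 mg/L.

8.2 mg/L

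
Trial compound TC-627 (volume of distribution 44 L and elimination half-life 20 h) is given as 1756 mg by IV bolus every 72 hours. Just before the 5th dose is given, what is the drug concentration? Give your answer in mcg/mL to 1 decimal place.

f = (1/2)^(τ/t½) = (1/2)^(72/20) ≈ 0.0825.
C₀ = D/Vd = 1756/44 ≈ 39.909 mcg/mL.
Before the 5th dose, 4 doses have been given. Superposition: Cmin = C₀·(f + f² + … + f^4).
≈ 39.909 × (0.0825 + 0.0068 + 0.0006 + 0.0000) ≈ 39.909 × 0.0899 ≈ 3.588 mcg/mL.

3.6 mcg/mL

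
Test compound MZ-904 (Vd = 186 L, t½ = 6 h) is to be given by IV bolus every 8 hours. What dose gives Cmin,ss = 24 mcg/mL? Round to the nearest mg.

6785 mg

τ/t½ = 8/6 ≈ 1.3333, so f = (1/2)^(8/6) ≈ 0.396850.
Cmin,ss = (D/Vd)·f/(1−f), so D = Cmin,ss·Vd·(1−f)/f.
D = 24 × 186 × (1−f)/f ≈ 24 × 186 × 1.51984 ≈ 6784.57 mg.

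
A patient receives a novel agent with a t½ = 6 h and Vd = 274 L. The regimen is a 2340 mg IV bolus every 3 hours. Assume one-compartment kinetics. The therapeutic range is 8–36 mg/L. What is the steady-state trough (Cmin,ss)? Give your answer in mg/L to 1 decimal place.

Over one 3-h interval, 3/6 ≈ 0.5 half-lives elapse, leaving f ≈ 0.7071 of each dose.
At steady state, accumulation factor R = 1/(1 − e^(−kτ)) ≈ 3.4141.
Single-dose peak C₀ = D/Vd = 2340/274 ≈ 8.540 mg/L.
Steady-state peak Cmax,ss = C₀·R ≈ 8.540 × 3.4141 ≈ 29.156 mg/L.
One interval later, Cmin,ss = Cmax,ss·e^(−kτ) ≈ 29.156 × 0.7071 ≈ 20.616 mg/L.
Trough 20.6 mg/L vs MEC 8 mg/L: adequate.

20.6 mg/L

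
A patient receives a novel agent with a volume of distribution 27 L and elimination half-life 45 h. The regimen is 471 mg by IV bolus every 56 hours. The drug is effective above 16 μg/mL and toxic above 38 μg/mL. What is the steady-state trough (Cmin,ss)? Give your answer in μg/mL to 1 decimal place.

τ/t½ = 56/45 ≈ 1.2444, so fraction remaining f = (1/2)^(56/45) ≈ 0.4221.
Accumulation ratio R = 1/(1 − f) ≈ 1/0.5779 ≈ 1.7304.
Each bolus raises the concentration by D/Vd = 471/27 ≈ 17.444 μg/mL.
Steady-state peak Cmax,ss = C₀·R ≈ 17.444 × 1.7304 ≈ 30.185 μg/mL.
Steady-state trough Cmin,ss = Cmax,ss·f ≈ 30.185 × 0.4221 ≈ 12.741 μg/mL.
Trough 12.7 μg/mL vs MEC 16 μg/mL: subtherapeutic.

12.7 μg/mL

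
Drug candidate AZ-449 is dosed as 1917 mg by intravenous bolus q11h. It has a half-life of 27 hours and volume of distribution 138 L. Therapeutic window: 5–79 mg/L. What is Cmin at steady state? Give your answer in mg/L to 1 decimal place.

Over one 11-h interval, 11/27 ≈ 0.40741 half-lives elapse, leaving f ≈ 0.7540 of each dose.
Each bolus raises the concentration by D/Vd = 1917/138 ≈ 13.891 mg/L.
Steady-state trough Cmin,ss = C₀·f/(1−f) ≈ 13.891 × 0.7540/0.2460 ≈ 42.576 mg/L.
Trough 42.6 mg/L vs MEC 5 mg/L: adequate.

42.6 mg/L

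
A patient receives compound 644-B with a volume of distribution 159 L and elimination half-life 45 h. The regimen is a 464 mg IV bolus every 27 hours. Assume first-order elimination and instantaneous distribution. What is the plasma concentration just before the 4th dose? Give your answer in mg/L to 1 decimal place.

f = (1/2)^(τ/t½) = (1/2)^(27/45) ≈ 0.6598.
C₀ = D/Vd = 464/159 ≈ 2.918 mg/L.
Before the 4th dose, 3 doses have been given. Superposition: Cmin = C₀·(f + f² + … + f^3).
≈ 2.918 × (0.6598 + 0.4353 + 0.2872) ≈ 2.918 × 1.3823 ≈ 4.034 mg/L.

4.0 mg/L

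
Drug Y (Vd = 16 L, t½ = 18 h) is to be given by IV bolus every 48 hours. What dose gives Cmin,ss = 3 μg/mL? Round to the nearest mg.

τ/t½ = 48/18 ≈ 2.6667, so f = (1/2)^(48/18) ≈ 0.157490.
Cmin,ss = (D/Vd)·f/(1−f), so D = Cmin,ss·Vd·(1−f)/f.
D = 3 × 16 × (1−f)/f ≈ 3 × 16 × 5.34961 ≈ 256.78 mg.

257 mg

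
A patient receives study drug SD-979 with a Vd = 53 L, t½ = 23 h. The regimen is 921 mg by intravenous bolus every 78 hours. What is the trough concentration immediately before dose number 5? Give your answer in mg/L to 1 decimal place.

1.8 mg/L

f = (1/2)^(τ/t½) = (1/2)^(78/23) ≈ 0.0953.
C₀ = D/Vd = 921/53 ≈ 17.377 mg/L.
Before the 5th dose, 4 doses have been given. Superposition: Cmin = C₀·(f + f² + … + f^4).
≈ 17.377 × (0.0953 + 0.0091 + 0.0009 + 0.0001) ≈ 17.377 × 0.1054 ≈ 1.832 mg/L.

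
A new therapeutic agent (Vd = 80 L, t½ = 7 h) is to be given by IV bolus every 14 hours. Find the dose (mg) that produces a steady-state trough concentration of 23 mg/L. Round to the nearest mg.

5520 mg

τ/t½ = 14/7 ≈ 2, so f = (1/2)^(14/7) ≈ 0.250000.
Cmin,ss = (D/Vd)·f/(1−f), so D = Cmin,ss·Vd·(1−f)/f.
D = 23 × 80 × (1−f)/f ≈ 23 × 80 × 3.00000 ≈ 5520.00 mg.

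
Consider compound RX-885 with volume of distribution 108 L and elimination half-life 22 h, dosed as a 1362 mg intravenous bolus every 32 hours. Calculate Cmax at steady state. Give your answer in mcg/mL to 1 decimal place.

k = ln2/t½ = ln2/22 ≈ 0.031507 h⁻¹; fraction remaining f = e^(−kτ) = e^(−0.031507×32) ≈ 0.3649.
Accumulation ratio R = 1/(1 − f) ≈ 1/0.6351 ≈ 1.5746.
Each bolus raises the concentration by D/Vd = 1362/108 ≈ 12.611 mcg/mL.
Steady-state peak Cmax,ss = C₀·R ≈ 12.611 × 1.5746 ≈ 19.857 mcg/mL.

19.9 mcg/mL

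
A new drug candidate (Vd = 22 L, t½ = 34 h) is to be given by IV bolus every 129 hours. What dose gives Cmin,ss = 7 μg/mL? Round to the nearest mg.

τ/t½ = 129/34 ≈ 3.7941, so f = (1/2)^(129/34) ≈ 0.072087.
Cmin,ss = (D/Vd)·f/(1−f), so D = Cmin,ss·Vd·(1−f)/f.
D = 7 × 22 × (1−f)/f ≈ 7 × 22 × 12.87213 ≈ 1982.31 mg.

1982 mg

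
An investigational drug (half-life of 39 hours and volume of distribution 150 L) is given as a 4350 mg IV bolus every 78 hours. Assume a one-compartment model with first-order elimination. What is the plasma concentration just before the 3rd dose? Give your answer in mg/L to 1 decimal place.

9.1 mg/L

f = (1/2)^(τ/t½) = (1/2)^(78/39) ≈ 0.2500.
C₀ = D/Vd = 4350/150 ≈ 29.000 mg/L.
Before the 3rd dose, 2 doses have been given. Superposition: Cmin = C₀·(f + f²).
≈ 29.000 × (0.2500 + 0.0625) ≈ 29.000 × 0.3125 ≈ 9.062 mg/L.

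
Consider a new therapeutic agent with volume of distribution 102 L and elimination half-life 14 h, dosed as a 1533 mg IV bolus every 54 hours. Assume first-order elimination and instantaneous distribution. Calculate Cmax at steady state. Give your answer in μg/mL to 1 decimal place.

Over one 54-h interval, 54/14 ≈ 3.8571 half-lives elapse, leaving f ≈ 0.0690 of each dose.
At steady state, accumulation factor R = 1/(1 − e^(−kτ)) ≈ 1.0741.
Single-dose peak C₀ = D/Vd = 1533/102 ≈ 15.029 μg/mL.
Steady-state peak Cmax,ss = C₀·R ≈ 15.029 × 1.0741 ≈ 16.143 μg/mL.

16.1 μg/mL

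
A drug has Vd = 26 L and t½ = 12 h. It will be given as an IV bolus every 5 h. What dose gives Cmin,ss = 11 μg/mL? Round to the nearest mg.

τ/t½ = 5/12 ≈ 0.41667, so f = (1/2)^(5/12) ≈ 0.749154.
Cmin,ss = (D/Vd)·f/(1−f), so D = Cmin,ss·Vd·(1−f)/f.
D = 11 × 26 × (1−f)/f ≈ 11 × 26 × 0.33484 ≈ 95.76 mg.

96 mg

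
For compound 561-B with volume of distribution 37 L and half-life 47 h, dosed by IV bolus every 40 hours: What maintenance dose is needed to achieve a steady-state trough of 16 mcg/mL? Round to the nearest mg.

τ/t½ = 40/47 ≈ 0.85106, so f = (1/2)^(40/47) ≈ 0.554376.
Cmin,ss = (D/Vd)·f/(1−f), so D = Cmin,ss·Vd·(1−f)/f.
D = 16 × 37 × (1−f)/f ≈ 16 × 37 × 0.80383 ≈ 475.87 mg.

476 mg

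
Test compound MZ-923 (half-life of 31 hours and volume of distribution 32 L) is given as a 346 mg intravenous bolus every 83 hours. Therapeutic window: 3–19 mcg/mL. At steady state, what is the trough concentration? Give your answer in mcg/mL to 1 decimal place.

2.0 mcg/mL

Over one 83-h interval, 83/31 ≈ 2.6774 half-lives elapse, leaving f ≈ 0.1563 of each dose.
Each bolus raises the concentration by D/Vd = 346/32 ≈ 10.812 mcg/mL.
Steady-state trough Cmin,ss = C₀·f/(1−f) ≈ 10.812 × 0.1563/0.8437 ≈ 2.003 mcg/mL.
Trough 2.0 mcg/mL vs MEC 3 mcg/mL: subtherapeutic.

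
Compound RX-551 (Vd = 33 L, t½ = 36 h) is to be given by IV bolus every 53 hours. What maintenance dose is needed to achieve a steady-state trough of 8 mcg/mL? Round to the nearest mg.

τ/t½ = 53/36 ≈ 1.4722, so f = (1/2)^(53/36) ≈ 0.360427.
Cmin,ss = (D/Vd)·f/(1−f), so D = Cmin,ss·Vd·(1−f)/f.
D = 8 × 33 × (1−f)/f ≈ 8 × 33 × 1.77449 ≈ 468.47 mg.

468 mg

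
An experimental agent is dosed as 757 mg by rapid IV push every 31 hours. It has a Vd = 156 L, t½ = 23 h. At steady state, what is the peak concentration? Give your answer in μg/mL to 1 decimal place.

k = ln2/t½ = ln2/23 ≈ 0.030137 h⁻¹; fraction remaining f = e^(−kτ) = e^(−0.030137×31) ≈ 0.3929.
At steady state, accumulation factor R = 1/(1 − e^(−kτ)) ≈ 1.6472.
Single-dose peak C₀ = D/Vd = 757/156 ≈ 4.853 μg/mL.
Steady-state peak Cmax,ss = C₀·R ≈ 4.853 × 1.6472 ≈ 7.994 μg/mL.

8.0 μg/mL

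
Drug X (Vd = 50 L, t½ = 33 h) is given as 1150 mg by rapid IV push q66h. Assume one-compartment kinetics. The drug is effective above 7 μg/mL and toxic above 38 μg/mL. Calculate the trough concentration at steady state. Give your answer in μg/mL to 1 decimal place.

7.7 μg/mL

τ = 66 h = 2 half-lives, so f = (1/2)^2 = 0.25.
At steady state, R = 1/(1 − 0.25) = 4/3.
Single-dose peak C₀ = D/Vd = 1150/50 = 23 μg/mL.
Steady-state peak Cmax,ss = C₀·R = 23 × 4/3 ≈ 30.667 μg/mL.
Steady-state trough Cmin,ss = Cmax,ss·f ≈ 30.667 × 0.25 ≈ 7.667 μg/mL.
Trough 7.7 μg/mL vs MEC 7 μg/mL: adequate.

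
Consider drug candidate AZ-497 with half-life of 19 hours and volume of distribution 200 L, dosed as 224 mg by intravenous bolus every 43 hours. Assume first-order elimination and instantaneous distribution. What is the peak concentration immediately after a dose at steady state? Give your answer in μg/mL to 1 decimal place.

1.4 μg/mL

τ/t½ = 43/19 ≈ 2.2632, so fraction remaining f = (1/2)^(43/19) ≈ 0.2083.
At steady state, accumulation factor R = 1/(1 − e^(−kτ)) ≈ 1.2631.
Each bolus raises the concentration by D/Vd = 224/200 ≈ 1.120 μg/mL.
Steady-state peak Cmax,ss = C₀·R ≈ 1.120 × 1.2631 ≈ 1.415 μg/mL.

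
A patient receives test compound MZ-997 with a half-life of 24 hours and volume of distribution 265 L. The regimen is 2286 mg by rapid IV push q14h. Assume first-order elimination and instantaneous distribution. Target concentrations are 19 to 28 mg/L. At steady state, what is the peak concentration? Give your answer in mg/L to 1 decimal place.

25.9 mg/L

k = ln2/t½ = ln2/24 ≈ 0.028881 h⁻¹; fraction remaining f = e^(−kτ) = e^(−0.028881×14) ≈ 0.6674.
At steady state, accumulation factor R = 1/(1 − e^(−kτ)) ≈ 3.0066.
Each bolus raises the concentration by D/Vd = 2286/265 ≈ 8.626 mg/L.
Cmax,ss = C₀/(1 − f) ≈ 8.626/0.3326 ≈ 25.935 mg/L.
Peak 25.9 mg/L vs MTC 28 mg/L: below toxic threshold.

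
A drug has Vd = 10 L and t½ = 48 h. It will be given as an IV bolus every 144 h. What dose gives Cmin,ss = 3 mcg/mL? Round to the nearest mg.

τ/t½ = 144/48 ≈ 3, so f = (1/2)^(144/48) ≈ 0.125000.
Cmin,ss = (D/Vd)·f/(1−f), so D = Cmin,ss·Vd·(1−f)/f.
D = 3 × 10 × (1−f)/f ≈ 3 × 10 × 7.00000 ≈ 210.00 mg.

210 mg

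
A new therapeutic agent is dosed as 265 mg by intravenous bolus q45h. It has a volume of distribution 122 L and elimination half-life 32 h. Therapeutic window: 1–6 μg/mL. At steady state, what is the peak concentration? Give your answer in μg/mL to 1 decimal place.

k = ln2/t½ = ln2/32 ≈ 0.021661 h⁻¹; fraction remaining f = e^(−kτ) = e^(−0.021661×45) ≈ 0.3773.
At steady state, accumulation factor R = 1/(1 − e^(−kτ)) ≈ 1.6059.
Each bolus raises the concentration by D/Vd = 265/122 ≈ 2.172 μg/mL.
Steady-state peak Cmax,ss = C₀·R ≈ 2.172 × 1.6059 ≈ 3.488 μg/mL.
Peak 3.5 μg/mL vs MTC 6 μg/mL: below toxic threshold.

3.5 μg/mL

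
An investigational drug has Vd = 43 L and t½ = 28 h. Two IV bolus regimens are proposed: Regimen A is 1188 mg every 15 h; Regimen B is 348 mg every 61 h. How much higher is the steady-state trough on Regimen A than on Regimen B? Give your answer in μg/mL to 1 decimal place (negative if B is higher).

59.1 μg/mL

Regimen A: f = (1/2)^(15/28) ≈ 0.6898; Cmin,ss = (1188/43)·f/(1−f) ≈ 61.437 μg/mL.
Regimen B: f = (1/2)^(61/28) ≈ 0.2209; Cmin,ss = (348/43)·f/(1−f) ≈ 2.295 μg/mL.
Difference ≈ 61.437 − 2.295 ≈ 59.142 μg/mL.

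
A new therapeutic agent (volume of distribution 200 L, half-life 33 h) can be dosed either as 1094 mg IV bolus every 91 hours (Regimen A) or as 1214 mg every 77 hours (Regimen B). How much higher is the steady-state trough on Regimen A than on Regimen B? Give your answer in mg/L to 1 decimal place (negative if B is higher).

Regimen A: f = (1/2)^(91/33) ≈ 0.1479; Cmin,ss = (1094/200)·f/(1−f) ≈ 0.949 mg/L.
Regimen B: f = (1/2)^(77/33) ≈ 0.1984; Cmin,ss = (1214/200)·f/(1−f) ≈ 1.502 mg/L.
Difference ≈ 0.949 − 1.502 ≈ -0.553 mg/L.

-0.6 mg/L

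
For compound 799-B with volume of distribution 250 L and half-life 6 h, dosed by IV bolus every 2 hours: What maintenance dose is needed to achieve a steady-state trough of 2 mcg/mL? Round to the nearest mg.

τ/t½ = 2/6 ≈ 0.33333, so f = (1/2)^(2/6) ≈ 0.793701.
Cmin,ss = (D/Vd)·f/(1−f), so D = Cmin,ss·Vd·(1−f)/f.
D = 2 × 250 × (1−f)/f ≈ 2 × 250 × 0.25992 ≈ 129.96 mg.

130 mg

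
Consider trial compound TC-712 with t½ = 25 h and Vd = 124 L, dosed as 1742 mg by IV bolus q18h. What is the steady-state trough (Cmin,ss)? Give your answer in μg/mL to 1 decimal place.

τ/t½ = 18/25 ≈ 0.72, so fraction remaining f = (1/2)^(18/25) ≈ 0.6071.
Single-dose peak C₀ = D/Vd = 1742/124 ≈ 14.048 μg/mL.
Steady-state trough Cmin,ss = C₀·f/(1−f) ≈ 14.048 × 0.6071/0.3929 ≈ 21.707 μg/mL.

21.7 μg/mL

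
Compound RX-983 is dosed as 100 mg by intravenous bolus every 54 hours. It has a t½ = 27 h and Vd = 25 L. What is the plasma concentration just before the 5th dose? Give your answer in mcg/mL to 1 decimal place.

1.3 mcg/mL

f = (1/2)^(τ/t½) = (1/2)^(54/27) ≈ 0.2500.
C₀ = D/Vd = 100/25 ≈ 4.000 mcg/mL.
Before the 5th dose, 4 doses have been given. Superposition: Cmin = C₀·(f + f² + … + f^4).
≈ 4.000 × (0.2500 + 0.0625 + 0.0156 + 0.0039) ≈ 4.000 × 0.3320 ≈ 1.328 mcg/mL.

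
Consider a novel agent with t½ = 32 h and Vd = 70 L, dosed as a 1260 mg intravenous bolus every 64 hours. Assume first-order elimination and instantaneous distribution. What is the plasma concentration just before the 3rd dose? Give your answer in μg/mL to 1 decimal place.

5.6 μg/mL

f = (1/2)^(τ/t½) = (1/2)^(64/32) ≈ 0.2500.
C₀ = D/Vd = 1260/70 ≈ 18.000 μg/mL.
Before the 3rd dose, 2 doses have been given. Superposition: Cmin = C₀·(f + f²).
≈ 18.000 × (0.2500 + 0.0625) ≈ 18.000 × 0.3125 ≈ 5.625 μg/mL.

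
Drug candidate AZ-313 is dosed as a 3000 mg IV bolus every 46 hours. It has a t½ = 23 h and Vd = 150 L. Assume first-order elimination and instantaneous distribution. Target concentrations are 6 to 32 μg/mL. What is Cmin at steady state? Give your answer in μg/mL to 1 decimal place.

6.7 μg/mL

The dosing interval is 2 half-lives, so f = 2^(−2) = 0.25.
At steady state, R = 1/(1 − 0.25) = 4/3.
Single-dose peak C₀ = D/Vd = 3000/150 = 20 μg/mL.
Steady-state peak Cmax,ss = C₀·R = 20 × 4/3 ≈ 26.667 μg/mL.
Steady-state trough Cmin,ss = Cmax,ss·f ≈ 26.667 × 0.25 ≈ 6.667 μg/mL.
Trough 6.7 μg/mL vs MEC 6 μg/mL: adequate.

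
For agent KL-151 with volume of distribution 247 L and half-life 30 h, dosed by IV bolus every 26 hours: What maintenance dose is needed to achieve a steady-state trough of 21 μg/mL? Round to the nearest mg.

4271 mg

τ/t½ = 26/30 ≈ 0.86667, so f = (1/2)^(26/30) ≈ 0.548412.
Cmin,ss = (D/Vd)·f/(1−f), so D = Cmin,ss·Vd·(1−f)/f.
D = 21 × 247 × (1−f)/f ≈ 21 × 247 × 0.82345 ≈ 4271.24 mg.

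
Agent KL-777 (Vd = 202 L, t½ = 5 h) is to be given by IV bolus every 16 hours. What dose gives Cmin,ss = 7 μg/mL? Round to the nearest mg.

τ/t½ = 16/5 ≈ 3.2, so f = (1/2)^(16/5) ≈ 0.108819.
Cmin,ss = (D/Vd)·f/(1−f), so D = Cmin,ss·Vd·(1−f)/f.
D = 7 × 202 × (1−f)/f ≈ 7 × 202 × 8.18957 ≈ 11580.05 mg.

11580 mg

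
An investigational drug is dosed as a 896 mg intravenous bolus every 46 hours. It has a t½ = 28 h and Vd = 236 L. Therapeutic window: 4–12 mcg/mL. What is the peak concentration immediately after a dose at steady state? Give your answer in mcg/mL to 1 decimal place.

Over one 46-h interval, 46/28 ≈ 1.6429 half-lives elapse, leaving f ≈ 0.3202 of each dose.
Accumulation ratio R = 1/(1 − f) ≈ 1/0.6798 ≈ 1.4710.
Each bolus raises the concentration by D/Vd = 896/236 ≈ 3.797 mcg/mL.
Steady-state peak Cmax,ss = C₀·R ≈ 3.797 × 1.4710 ≈ 5.585 mcg/mL.
Peak 5.6 mcg/mL vs MTC 12 mcg/mL: below toxic threshold.

5.6 mcg/mL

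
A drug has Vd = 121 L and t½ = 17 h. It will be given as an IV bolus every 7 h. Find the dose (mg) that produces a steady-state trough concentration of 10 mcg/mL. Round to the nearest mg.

τ/t½ = 7/17 ≈ 0.41176, so f = (1/2)^(7/17) ≈ 0.751703.
Cmin,ss = (D/Vd)·f/(1−f), so D = Cmin,ss·Vd·(1−f)/f.
D = 10 × 121 × (1−f)/f ≈ 10 × 121 × 0.33031 ≈ 399.68 mg.

400 mg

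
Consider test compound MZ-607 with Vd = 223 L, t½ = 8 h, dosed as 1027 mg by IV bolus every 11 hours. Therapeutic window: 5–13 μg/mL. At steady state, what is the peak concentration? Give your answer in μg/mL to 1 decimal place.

k = ln2/t½ = ln2/8 ≈ 0.086643 h⁻¹; fraction remaining f = e^(−kτ) = e^(−0.086643×11) ≈ 0.3856.
Accumulation ratio R = 1/(1 − f) ≈ 1/0.6144 ≈ 1.6276.
Each bolus raises the concentration by D/Vd = 1027/223 ≈ 4.605 μg/mL.
Steady-state peak Cmax,ss = C₀·R ≈ 4.605 × 1.6276 ≈ 7.495 μg/mL.
Peak 7.5 μg/mL vs MTC 13 μg/mL: below toxic threshold.

7.5 μg/mL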